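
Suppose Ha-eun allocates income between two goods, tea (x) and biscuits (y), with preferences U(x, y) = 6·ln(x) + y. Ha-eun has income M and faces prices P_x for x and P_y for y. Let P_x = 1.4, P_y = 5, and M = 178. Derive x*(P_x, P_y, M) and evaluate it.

At the given prices: x* = 6·5/1.4 = 21.4286.

x* = 21.4286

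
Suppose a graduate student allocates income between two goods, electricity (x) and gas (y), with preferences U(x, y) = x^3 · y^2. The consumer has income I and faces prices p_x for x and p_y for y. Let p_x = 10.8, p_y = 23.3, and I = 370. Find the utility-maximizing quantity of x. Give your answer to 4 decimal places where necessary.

Tangency: MRS = (3/2)·y/x = p_x/p_y.
So 3·p_y·y = 2·p_x·x; combined with the budget, a share 0.6 of income goes to x.
Demand: x*(p_x,p_y,I) = 0.6·I/p_x and y* = 0.4·I/p_y.
At p_x=10.8, p_y=23.3, I=370: x* = 0.6·370/10.8 = 20.5556.

x* = 20.5556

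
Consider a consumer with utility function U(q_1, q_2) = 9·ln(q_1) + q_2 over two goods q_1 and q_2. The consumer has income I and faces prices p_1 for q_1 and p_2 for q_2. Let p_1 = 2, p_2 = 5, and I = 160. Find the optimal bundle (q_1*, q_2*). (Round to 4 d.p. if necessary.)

q_1* = 22.5, q_2* = 23

Set MRS = p_1/p_2: (9/q_1)/1 = p_1/p_2.
So q_1*(p_1,p_2) = 9·p_2/p_1, independent of income; and q_2* = (I − 9·p_2)/p_2.
At the given prices: q_1* = 9·5/2 = 22.5, and q_2* = 23.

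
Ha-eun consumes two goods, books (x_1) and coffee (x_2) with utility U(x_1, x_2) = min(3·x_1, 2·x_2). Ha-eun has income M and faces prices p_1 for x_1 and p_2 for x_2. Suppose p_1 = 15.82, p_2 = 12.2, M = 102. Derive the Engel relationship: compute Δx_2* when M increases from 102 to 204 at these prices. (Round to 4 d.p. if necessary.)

Δx_2* = 4.4842

Demand: x_1*(p_1,p_2,M) = 2·M/(2·p_1 + 3·p_2), x_2* = 3·M/(2·p_1 + 3·p_2).
Here 2·15.82 + 3·12.2 = 68.24, giving x_2* = 4.4842.
At M' = 204: x_2* = 8.9683. Change: 8.9683 − 4.4842 = 4.4842.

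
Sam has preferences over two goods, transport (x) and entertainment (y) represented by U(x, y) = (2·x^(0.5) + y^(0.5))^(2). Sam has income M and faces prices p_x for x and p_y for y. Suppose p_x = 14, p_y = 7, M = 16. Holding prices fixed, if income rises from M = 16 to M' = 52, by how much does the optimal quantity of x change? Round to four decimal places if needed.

Δx* = 1.7143

MU_x ∝ 2·x^(-0.5), MU_y ∝ y^(-0.5), so MRS = 2·(y/x)^(0.5) = p_x/p_y.
Hence y/x = ((1/2)·p_x/p_y)^(1/(0.5)), i.e. raised to the 2 power.
Substitute y = (y/x)·x into the budget: x* = M/(p_x + p_y·(y/x)).
Numerically y/x = 1, so x* = 16/(14 + 7·1) = 0.7619.
At M' = 52: x* = 2.4762. Change: 2.4762 − 0.7619 = 1.7143.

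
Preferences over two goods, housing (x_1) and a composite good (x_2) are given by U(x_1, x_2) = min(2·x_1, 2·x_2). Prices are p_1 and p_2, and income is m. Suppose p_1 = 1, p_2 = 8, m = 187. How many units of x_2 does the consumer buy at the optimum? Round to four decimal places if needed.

x_2* = 20.7778

Leontief preferences: the optimum is at the kink where x_1/2 = x_2/2, i.e. x_2 = x_1.
Budget: p_1·x_1 + p_2·x_1 = m, so (2·p_1 + 2·p_2)·x_1 = 2·m.
Demand: x_1*(p_1,p_2,m) = 2·m/(2·p_1 + 2·p_2), x_2* = 2·m/(2·p_1 + 2·p_2).
Here 2·1 + 2·8 = 18, giving x_2* = 20.7778.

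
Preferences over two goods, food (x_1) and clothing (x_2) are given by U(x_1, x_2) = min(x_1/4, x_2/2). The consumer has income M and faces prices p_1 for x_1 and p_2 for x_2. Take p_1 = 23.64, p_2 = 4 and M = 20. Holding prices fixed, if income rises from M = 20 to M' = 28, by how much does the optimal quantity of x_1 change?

With perfect complements, no substitution: consume in ratio x_1:x_2 = 4:2.
Budget: p_1·x_1 + p_2·(1/2)·x_1 = M, so (4·p_1 + 2·p_2)·x_1 = 4·M.
Demand: x_1*(p_1,p_2,M) = 4·M/(4·p_1 + 2·p_2), x_2* = 2·M/(4·p_1 + 2·p_2).
Here 4·23.64 + 2·4 = 102.56, giving x_1* = 0.78.
At M' = 28: x_1* = 1.092. Change: 1.092 − 0.78 = 0.312.

Δx_1* = 0.312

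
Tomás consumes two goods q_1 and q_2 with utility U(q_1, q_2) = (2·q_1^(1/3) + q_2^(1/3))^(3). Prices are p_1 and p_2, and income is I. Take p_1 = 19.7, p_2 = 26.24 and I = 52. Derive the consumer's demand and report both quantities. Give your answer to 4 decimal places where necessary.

From the CES first-order condition, 2·(q_2/q_1)^(2/3) = p_1/p_2.
Hence q_2/q_1 = ((1/2)·p_1/p_2)^(1/(2/3)), i.e. raised to the 1.5 power.
Substitute q_2 = (q_2/q_1)·q_1 into the budget: q_1* = I/(p_1 + p_2·(q_2/q_1)).
Numerically q_2/q_1 = 0.22999, so q_1* = 52/(19.7 + 26.24·0.22999) = 2.0206 and q_2* = 0.22999·2.0206 = 0.4647.

q_1* = 2.0206, q_2* = 0.4647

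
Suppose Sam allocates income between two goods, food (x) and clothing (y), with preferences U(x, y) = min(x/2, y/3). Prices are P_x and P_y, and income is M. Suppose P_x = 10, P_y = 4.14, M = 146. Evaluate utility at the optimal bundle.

Leontief preferences: the optimum is at the kink where x/2 = y/3, i.e. y = (3/2)·x.
Budget: P_x·x + P_y·(3/2)·x = M, so (2·P_x + 3·P_y)·x = 2·M.
Demand: x*(P_x,P_y,M) = 2·M/(2·P_x + 3·P_y), y* = 3·M/(2·P_x + 3·P_y).
Here 2·10 + 3·4.14 = 32.42, giving x* = 9.0068 and y* = 13.5102.
Utility at the optimum: U(9.0068, 13.5102) = 4.5034.

V = 4.5034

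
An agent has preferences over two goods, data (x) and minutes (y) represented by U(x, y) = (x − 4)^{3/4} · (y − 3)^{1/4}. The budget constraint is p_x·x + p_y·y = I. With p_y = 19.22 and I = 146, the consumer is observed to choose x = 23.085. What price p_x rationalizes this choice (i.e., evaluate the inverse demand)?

p_x = 3

MRS = 3·(y−3)/(x−4). Tangency with p_x/p_y gives y−3 = (1/3)·(p_x/p_y)·(x−4).
After buying the subsistence bundle (4, 3), a share 0.75 of the remaining income goes to x: x* = 4 + 0.75·(I − 4p_x − 3p_y)/p_x.
Set x* = 23.085 in the demand function and solve for p_x: p_x = 3.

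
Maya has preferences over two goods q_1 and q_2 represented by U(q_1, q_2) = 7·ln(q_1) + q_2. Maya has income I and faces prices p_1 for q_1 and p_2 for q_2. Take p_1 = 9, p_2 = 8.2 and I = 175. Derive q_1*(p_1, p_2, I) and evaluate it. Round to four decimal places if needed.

MU_q_1 = 7/q_1, MU_q_2 = 1. Tangency: 7/q_1 = p_1/p_2.
So q_1*(p_1,p_2) = 7·p_2/p_1, independent of income; and q_2* = (I − 7·p_2)/p_2.
At the given prices: q_1* = 7·8.2/9 = 6.3778.

q_1* = 6.3778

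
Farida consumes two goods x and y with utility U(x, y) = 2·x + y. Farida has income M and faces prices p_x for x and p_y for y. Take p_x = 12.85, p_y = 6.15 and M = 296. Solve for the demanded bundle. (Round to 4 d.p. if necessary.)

Perfect substitutes: compare marginal utility per dollar. 2/p_x vs 1/p_y → 0.1556 vs 0.1626.
y gives more utility per dollar, so spend all income on y: y* = M/p_y, x* = 0.
Numerically: x* = 0, y* = 48.1301.

x* = 0, y* = 48.1301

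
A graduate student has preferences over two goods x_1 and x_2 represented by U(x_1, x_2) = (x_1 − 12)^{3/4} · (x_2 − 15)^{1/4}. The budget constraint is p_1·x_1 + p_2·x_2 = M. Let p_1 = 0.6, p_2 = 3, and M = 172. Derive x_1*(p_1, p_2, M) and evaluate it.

Let x_1' = x_1−12, x_2' = x_2−15. MRS = 3·x_2'/x_1' = p_1/p_2.
After buying the subsistence bundle (12, 15), a share 0.75 of the remaining income goes to x_1: x_1* = 12 + 0.75·(M − 12p_1 − 15p_2)/p_1.
Discretionary income = 172 − 12·0.6 − 15·3 = 119.8; x_1* = 12 + 0.75·119.8/0.6 = 161.75.

x_1* = 161.75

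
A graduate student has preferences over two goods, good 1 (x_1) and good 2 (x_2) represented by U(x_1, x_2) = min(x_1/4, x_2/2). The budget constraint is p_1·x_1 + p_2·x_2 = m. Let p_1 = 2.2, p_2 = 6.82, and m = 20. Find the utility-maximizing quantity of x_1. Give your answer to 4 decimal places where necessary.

With perfect complements, no substitution: consume in ratio x_1:x_2 = 4:2.
Budget: p_1·x_1 + p_2·(1/2)·x_1 = m, so (4·p_1 + 2·p_2)·x_1 = 4·m.
Demand: x_1*(p_1,p_2,m) = 4·m/(4·p_1 + 2·p_2), x_2* = 2·m/(4·p_1 + 2·p_2).
Here 4·2.2 + 2·6.82 = 22.44, giving x_1* = 3.5651.

x_1* = 3.5651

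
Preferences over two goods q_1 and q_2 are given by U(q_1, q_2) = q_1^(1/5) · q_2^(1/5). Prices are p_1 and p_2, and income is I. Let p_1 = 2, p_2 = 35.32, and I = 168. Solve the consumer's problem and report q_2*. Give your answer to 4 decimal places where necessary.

q_2* = 2.3783

Tangency: MRS = q_2/q_1 = p_1/p_2.
So 0.2·p_2·q_2 = 0.2·p_1·q_1; combined with the budget, a share 0.5 of income goes to q_1.
Demand: q_1*(p_1,p_2,I) = 0.5·I/p_1 and q_2* = 0.5·I/p_2.
At p_1=2, p_2=35.32, I=168: q_2* = 0.5·168/35.32 = 2.3783.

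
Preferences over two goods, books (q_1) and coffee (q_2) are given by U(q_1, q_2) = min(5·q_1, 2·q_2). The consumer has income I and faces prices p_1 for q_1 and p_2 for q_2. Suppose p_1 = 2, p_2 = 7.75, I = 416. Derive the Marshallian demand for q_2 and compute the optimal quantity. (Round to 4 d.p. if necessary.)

Leontief preferences: the optimum is at the kink where q_1/2 = q_2/5, i.e. q_2 = (5/2)·q_1.
Budget: p_1·q_1 + p_2·(5/2)·q_1 = I, so (2·p_1 + 5·p_2)·q_1 = 2·I.
Demand: q_1*(p_1,p_2,I) = 2·I/(2·p_1 + 5·p_2), q_2* = 5·I/(2·p_1 + 5·p_2).
Here 2·2 + 5·7.75 = 42.75, giving q_2* = 48.655.

q_2* = 48.655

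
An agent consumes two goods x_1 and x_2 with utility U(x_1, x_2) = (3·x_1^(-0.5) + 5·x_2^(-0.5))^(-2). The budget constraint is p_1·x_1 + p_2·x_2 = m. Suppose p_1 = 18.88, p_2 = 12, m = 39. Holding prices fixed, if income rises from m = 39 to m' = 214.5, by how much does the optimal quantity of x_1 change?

Δx_1* = 4.2087

From the CES first-order condition, (3/5)·(x_2/x_1)^(1.5) = p_1/p_2.
Hence x_2/x_1 = ((5/3)·p_1/p_2)^(1/(1.5)), i.e. raised to the 2/3 power.
Substitute x_2 = (x_2/x_1)·x_1 into the budget: x_1* = m/(p_1 + p_2·(x_2/x_1)).
Numerically x_2/x_1 = 1.901573, so x_1* = 39/(18.88 + 12·1.901573) = 0.9353.
At m' = 214.5: x_1* = 5.144. Change: 5.144 − 0.9353 = 4.2087.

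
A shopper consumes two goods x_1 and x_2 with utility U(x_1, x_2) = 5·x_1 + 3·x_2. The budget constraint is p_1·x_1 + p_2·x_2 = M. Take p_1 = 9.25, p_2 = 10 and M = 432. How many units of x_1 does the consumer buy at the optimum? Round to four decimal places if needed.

x_1* = 46.7027

Linear utility — the consumer picks whichever good has higher MU/price: 5/9.25 = 0.5405 vs 3/10 = 0.3.
x_1 gives more utility per dollar, so spend all income on x_1: x_1* = M/p_1, x_2* = 0.
Numerically: x_1* = 46.7027, x_2* = 0.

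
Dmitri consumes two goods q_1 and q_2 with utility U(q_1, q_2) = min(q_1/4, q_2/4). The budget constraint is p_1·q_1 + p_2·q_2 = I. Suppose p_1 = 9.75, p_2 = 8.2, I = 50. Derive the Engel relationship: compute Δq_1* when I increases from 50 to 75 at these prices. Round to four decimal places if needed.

Leontief preferences: the optimum is at the kink where q_1/4 = q_2/4, i.e. q_2 = q_1.
Budget: p_1·q_1 + p_2·q_1 = I, so (4·p_1 + 4·p_2)·q_1 = 4·I.
Demand: q_1*(p_1,p_2,I) = 4·I/(4·p_1 + 4·p_2), q_2* = 4·I/(4·p_1 + 4·p_2).
Here 4·9.75 + 4·8.2 = 71.8, giving q_1* = 2.7855.
At I' = 75: q_1* = 4.1783. Change: 4.1783 − 2.7855 = 1.3928.

Δq_1* = 1.3928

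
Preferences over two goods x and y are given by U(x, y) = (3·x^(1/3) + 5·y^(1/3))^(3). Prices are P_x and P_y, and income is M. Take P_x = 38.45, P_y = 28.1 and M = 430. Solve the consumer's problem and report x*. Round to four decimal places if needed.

x* = 3.1799

MU_x ∝ 3·x^(-2/3), MU_y ∝ 5·y^(-2/3), so MRS = (3/5)·(y/x)^(2/3) = P_x/P_y.
Hence y/x = ((5/3)·P_x/P_y)^(1/(2/3)), i.e. raised to the 1.5 power.
With the ratio pinned down, the budget gives x* = M/(P_x + P_y·(y/x)) and y* = (y/x)·x*.
Numerically y/x = 3.44396, so x* = 430/(38.45 + 28.1·3.44396) = 3.1799.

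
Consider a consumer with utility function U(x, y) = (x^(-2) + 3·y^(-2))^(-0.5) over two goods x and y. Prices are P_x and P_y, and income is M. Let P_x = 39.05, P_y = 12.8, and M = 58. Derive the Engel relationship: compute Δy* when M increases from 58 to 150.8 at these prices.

Δy* = 2.949

MRS = MU_x/MU_y = (1/3)·(y/x)^(3). Set equal to P_x/P_y.
Solve for the ratio: y/x = [3·P_x/P_y]^(1/3).
Substitute y = (y/x)·x into the budget: x* = M/(P_x + P_y·(y/x)).
Numerically y/x = 2.091755, so x* = 58/(39.05 + 12.8·2.091755) = 0.8811 and y* = 2.091755·0.8811 = 1.8431.
At M' = 150.8: y* = 4.7921. Change: 4.7921 − 1.8431 = 2.949.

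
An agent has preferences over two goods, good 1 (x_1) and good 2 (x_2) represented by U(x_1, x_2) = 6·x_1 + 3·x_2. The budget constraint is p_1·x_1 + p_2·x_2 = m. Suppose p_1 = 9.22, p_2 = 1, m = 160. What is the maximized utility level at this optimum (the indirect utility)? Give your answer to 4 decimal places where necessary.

Linear utility — the consumer picks whichever good has higher MU/price: 6/9.22 = 0.6508 vs 3/1 = 3.
x_2 gives more utility per dollar, so spend all income on x_2: x_2* = m/p_2, x_1* = 0.
Numerically: x_1* = 0, x_2* = 160.
Utility at the optimum: U(0, 160) = 480.

V = 480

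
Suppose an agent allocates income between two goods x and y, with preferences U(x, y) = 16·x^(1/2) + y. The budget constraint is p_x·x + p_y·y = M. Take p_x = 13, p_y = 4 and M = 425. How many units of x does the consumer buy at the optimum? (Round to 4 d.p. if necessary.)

Solve: √x = 8·p_y/p_x, so x*(p_x,p_y) = (8·p_y/p_x)², and y* = (M − p_x·x*)/p_y.
Plugging in: x* = (8·4/13)² = 6.0592.

x* = 6.0592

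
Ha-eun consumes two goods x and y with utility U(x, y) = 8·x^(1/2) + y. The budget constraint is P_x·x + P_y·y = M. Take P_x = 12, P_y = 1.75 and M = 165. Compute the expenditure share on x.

Utility is quasi-linear in y; the FOC for x is 4/√x = P_x/P_y.
Solve: √x = 4·P_y/P_x, so x*(P_x,P_y) = (4·P_y/P_x)², and y* = (M − P_x·x*)/P_y.
Plugging in: x* = (4·1.75/12)² = 0.3403, y* = 91.9524.
Expenditure on x: 12·0.3403 = 4.0833; share = 0.0247.

share on x = 0.0247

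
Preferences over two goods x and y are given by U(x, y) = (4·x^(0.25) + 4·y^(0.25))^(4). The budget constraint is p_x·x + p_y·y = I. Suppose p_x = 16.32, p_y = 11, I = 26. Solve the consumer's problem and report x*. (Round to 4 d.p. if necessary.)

x* = 0.7443

From the CES first-order condition, (y/x)^(0.75) = p_x/p_y.
Solve for the ratio: y/x = [p_x/p_y]^(4/3).
Substitute y = (y/x)·x into the budget: x* = I/(p_x + p_y·(y/x)).
Numerically y/x = 1.692141, so x* = 26/(16.32 + 11·1.692141) = 0.7443.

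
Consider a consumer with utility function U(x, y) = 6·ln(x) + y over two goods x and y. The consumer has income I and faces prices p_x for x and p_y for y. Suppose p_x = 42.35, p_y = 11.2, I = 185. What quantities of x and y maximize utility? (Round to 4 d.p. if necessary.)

So x*(p_x,p_y) = 6·p_y/p_x, independent of income; and y* = (I − 6·p_y)/p_y.
At the given prices: x* = 6·11.2/42.35 = 1.5868, and y* = 10.5179.

x* = 1.5868, y* = 10.5179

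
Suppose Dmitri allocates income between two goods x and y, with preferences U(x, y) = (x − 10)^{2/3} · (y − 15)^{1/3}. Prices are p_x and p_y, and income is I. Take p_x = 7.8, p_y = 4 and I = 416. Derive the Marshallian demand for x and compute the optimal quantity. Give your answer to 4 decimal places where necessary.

x* = 33.7607

This is Cobb-Douglas in (x−10, y−15): tangency gives 2/3·p_y·(y−15) = 1/3·p_x·(x−10).
Substituting into the budget: x* = 10 + 2/3·(I − 10·p_x − 15·p_y)/p_x, and y* = 15 + 1/3·(…)/p_y.
Discretionary income = 416 − 10·7.8 − 15·4 = 278; x* = 10 + 2/3·278/7.8 = 33.7607.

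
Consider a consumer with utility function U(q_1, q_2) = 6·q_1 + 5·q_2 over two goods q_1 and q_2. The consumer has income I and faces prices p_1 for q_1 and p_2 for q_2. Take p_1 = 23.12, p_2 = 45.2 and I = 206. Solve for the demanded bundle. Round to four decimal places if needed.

q_1 gives more utility per dollar, so spend all income on q_1: q_1* = I/p_1, q_2* = 0.
Numerically: q_1* = 8.91, q_2* = 0.

q_1* = 8.91, q_2* = 0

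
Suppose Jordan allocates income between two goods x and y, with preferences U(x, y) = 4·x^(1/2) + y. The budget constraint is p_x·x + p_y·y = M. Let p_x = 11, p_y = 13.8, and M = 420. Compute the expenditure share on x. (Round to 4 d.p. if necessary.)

MU_x = 2/√x, MU_y = 1. Tangency: 2/√x = p_x/p_y.
Thus x* = (2·p_y/p_x)² — independent of M — with the rest of income spent on y.
Plugging in: x* = (2·13.8/11)² = 6.2955, y* = 25.4166.
Expenditure on x: 11·6.2955 = 69.2509; share = 0.1649.

share on x = 0.1649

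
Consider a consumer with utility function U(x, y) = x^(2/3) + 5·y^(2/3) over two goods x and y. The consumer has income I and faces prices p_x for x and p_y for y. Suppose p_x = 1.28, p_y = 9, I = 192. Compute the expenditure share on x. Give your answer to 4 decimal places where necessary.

share on x = 0.2834

With the ratio pinned down, the budget gives x* = I/(p_x + p_y·(y/x)) and y* = (y/x)·x*.
Numerically y/x = 0.359594, so x* = 192/(1.28 + 9·0.359594) = 42.5122 and y* = 0.359594·42.5122 = 15.2871.
Expenditure on x: 1.28·42.5122 = 54.4157; share = 0.2834.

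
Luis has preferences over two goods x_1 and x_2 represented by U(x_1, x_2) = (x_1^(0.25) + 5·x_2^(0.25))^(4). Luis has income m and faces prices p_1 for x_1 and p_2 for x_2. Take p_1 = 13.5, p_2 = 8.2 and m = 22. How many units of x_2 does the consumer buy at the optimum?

x_2* = 2.4411

MU_x_1 ∝ x_1^(-0.75), MU_x_2 ∝ 5·x_2^(-0.75), so MRS = (1/5)·(x_2/x_1)^(0.75) = p_1/p_2.
Solve for the ratio: x_2/x_1 = [5·p_1/p_2]^(4/3).
Substitute x_2 = (x_2/x_1)·x_1 into the budget: x_1* = m/(p_1 + p_2·(x_2/x_1)).
Numerically x_2/x_1 = 16.62085, so x_1* = 22/(13.5 + 8.2·16.62085) = 0.1469 and x_2* = 16.62085·0.1469 = 2.4411.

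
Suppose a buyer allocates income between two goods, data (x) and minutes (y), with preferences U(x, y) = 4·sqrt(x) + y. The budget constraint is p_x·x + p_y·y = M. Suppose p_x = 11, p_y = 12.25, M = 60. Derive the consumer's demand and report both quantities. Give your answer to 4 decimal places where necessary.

MU_x = 2/√x, MU_y = 1. Tangency: 2/√x = p_x/p_y.
Thus x* = (2·p_y/p_x)² — independent of M — with the rest of income spent on y.
Plugging in: x* = (2·12.25/11)² = 4.9607, y* = 0.4434.

x* = 4.9607, y* = 0.4434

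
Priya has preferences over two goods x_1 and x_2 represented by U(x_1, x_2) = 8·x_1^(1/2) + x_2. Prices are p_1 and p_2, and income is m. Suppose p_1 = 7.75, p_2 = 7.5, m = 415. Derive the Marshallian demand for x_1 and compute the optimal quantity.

Solve: √x_1 = 4·p_2/p_1, so x_1*(p_1,p_2) = (4·p_2/p_1)², and x_2* = (m − p_1·x_1*)/p_2.
Plugging in: x_1* = (4·7.5/7.75)² = 14.9844.

x_1* = 14.9844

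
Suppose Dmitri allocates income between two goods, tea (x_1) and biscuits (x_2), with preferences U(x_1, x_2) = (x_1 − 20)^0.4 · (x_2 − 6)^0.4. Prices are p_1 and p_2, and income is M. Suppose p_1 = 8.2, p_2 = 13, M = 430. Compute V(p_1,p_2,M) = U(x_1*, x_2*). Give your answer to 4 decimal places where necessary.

Let x_1' = x_1−20, x_2' = x_2−6. MRS = x_2'/x_1' = p_1/p_2.
After buying the subsistence bundle (20, 6), a share 0.5 of the remaining income goes to x_1: x_1* = 20 + 0.5·(M − 20p_1 − 6p_2)/p_1.
Discretionary income = 430 − 20·8.2 − 6·13 = 188; x_1* = 20 + 0.5·188/8.2 = 31.4634; x_2* = 6 + 0.5·188/13 = 13.2308.
Utility at the optimum: U(31.4634, 13.2308) = 5.8533.

V = 5.8533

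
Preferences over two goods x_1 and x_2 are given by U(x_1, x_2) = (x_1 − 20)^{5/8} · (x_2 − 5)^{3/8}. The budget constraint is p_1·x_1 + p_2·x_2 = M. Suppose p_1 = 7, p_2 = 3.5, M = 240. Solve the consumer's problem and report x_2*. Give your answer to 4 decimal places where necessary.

x_2* = 13.8393

MRS = (5/3)·(x_2−5)/(x_1−20). Tangency with p_1/p_2 gives x_2−5 = (3/5)·(p_1/p_2)·(x_1−20).
Substituting into the budget: x_1* = 20 + 0.625·(M − 20·p_1 − 5·p_2)/p_1, and x_2* = 5 + 0.375·(…)/p_2.
Discretionary income = 240 − 20·7 − 5·3.5 = 82.5; x_2* = 5 + 0.375·82.5/3.5 = 13.8393.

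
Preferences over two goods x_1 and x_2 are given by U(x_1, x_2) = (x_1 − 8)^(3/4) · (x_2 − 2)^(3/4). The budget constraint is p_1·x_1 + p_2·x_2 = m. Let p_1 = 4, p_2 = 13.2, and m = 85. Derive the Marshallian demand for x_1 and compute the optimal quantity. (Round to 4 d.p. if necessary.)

Substituting into the budget: x_1* = 8 + 0.5·(m − 8·p_1 − 2·p_2)/p_1, and x_2* = 2 + 0.5·(…)/p_2.
Discretionary income = 85 − 8·4 − 2·13.2 = 26.6; x_1* = 8 + 0.5·26.6/4 = 11.325.

x_1* = 11.325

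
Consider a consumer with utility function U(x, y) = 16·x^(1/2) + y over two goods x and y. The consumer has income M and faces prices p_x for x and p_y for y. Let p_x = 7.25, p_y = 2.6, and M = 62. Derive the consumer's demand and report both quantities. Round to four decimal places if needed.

x* = 8.231, y* = 0.8944

Plugging in: x* = (8·2.6/7.25)² = 8.231, y* = 0.8944.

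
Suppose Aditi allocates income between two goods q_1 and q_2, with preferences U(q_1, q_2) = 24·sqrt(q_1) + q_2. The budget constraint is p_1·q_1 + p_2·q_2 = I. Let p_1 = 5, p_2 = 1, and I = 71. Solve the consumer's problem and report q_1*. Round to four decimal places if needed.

q_1* = 5.76

Utility is quasi-linear in q_2; the FOC for q_1 is 12/√q_1 = p_1/p_2.
Solve: √q_1 = 12·p_2/p_1, so q_1*(p_1,p_2) = (12·p_2/p_1)², and q_2* = (I − p_1·q_1*)/p_2.
Plugging in: q_1* = (12·1/5)² = 5.76.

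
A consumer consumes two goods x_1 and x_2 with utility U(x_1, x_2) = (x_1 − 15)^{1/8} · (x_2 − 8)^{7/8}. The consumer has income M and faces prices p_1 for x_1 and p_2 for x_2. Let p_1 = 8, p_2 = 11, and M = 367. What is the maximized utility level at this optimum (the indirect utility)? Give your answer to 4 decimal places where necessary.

V = 10.3196

Let x_1' = x_1−15, x_2' = x_2−8. MRS = (1/7)·x_2'/x_1' = p_1/p_2.
After buying the subsistence bundle (15, 8), a share 0.125 of the remaining income goes to x_1: x_1* = 15 + 0.125·(M − 15p_1 − 8p_2)/p_1.
Discretionary income = 367 − 15·8 − 8·11 = 159; x_1* = 15 + 0.125·159/8 = 17.4844; x_2* = 8 + 0.875·159/11 = 20.6477.
Utility at the optimum: U(17.4844, 20.6477) = 10.3196.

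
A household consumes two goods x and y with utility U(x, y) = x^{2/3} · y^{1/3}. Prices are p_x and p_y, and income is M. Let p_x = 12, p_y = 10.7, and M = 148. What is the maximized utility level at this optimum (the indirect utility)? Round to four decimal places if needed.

V = 6.7802

The MRS is 2·y/x. Set MRS = p_x/p_y.
So 2/3·p_y·y = 1/3·p_x·x; combined with the budget, a share 2/3 of income goes to x.
Demand: x*(p_x,p_y,M) = 2/3·M/p_x and y* = 1/3·M/p_y.
At p_x=12, p_y=10.7, M=148: x* = 2/3·148/12 = 8.2222, y* = 4.6106.
Utility at the optimum: U(8.2222, 4.6106) = 6.7802.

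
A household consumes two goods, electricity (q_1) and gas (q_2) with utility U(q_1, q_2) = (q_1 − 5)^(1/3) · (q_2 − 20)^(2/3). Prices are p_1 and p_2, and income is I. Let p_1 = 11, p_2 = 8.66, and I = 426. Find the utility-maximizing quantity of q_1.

After buying the subsistence bundle (5, 20), a share 1/3 of the remaining income goes to q_1: q_1* = 5 + 1/3·(I − 5p_1 − 20p_2)/p_1.
Discretionary income = 426 − 5·11 − 20·8.66 = 197.8; q_1* = 5 + 1/3·197.8/11 = 10.9939.

q_1* = 10.9939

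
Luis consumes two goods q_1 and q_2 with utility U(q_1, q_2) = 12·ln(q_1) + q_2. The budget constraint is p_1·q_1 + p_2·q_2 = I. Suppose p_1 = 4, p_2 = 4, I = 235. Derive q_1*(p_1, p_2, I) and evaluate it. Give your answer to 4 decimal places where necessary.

q_1* = 12

Set MRS = p_1/p_2: (12/q_1)/1 = p_1/p_2.
So q_1*(p_1,p_2) = 12·p_2/p_1, independent of income; and q_2* = (I − 12·p_2)/p_2.
At the given prices: q_1* = 12·4/4 = 12.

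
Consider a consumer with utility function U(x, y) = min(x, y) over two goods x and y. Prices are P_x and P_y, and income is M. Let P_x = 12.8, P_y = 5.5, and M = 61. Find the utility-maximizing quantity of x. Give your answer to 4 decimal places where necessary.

Leontief preferences: the optimum is at the kink where x/1 = y/1, i.e. y = x.
Budget: P_x·x + P_y·x = M, so (P_x + P_y)·x = M.
Demand: x*(P_x,P_y,M) = M/(P_x + P_y), y* = M/(P_x + P_y).
Here 12.8 + 5.5 = 18.3, giving x* = 3.3333.

x* = 3.3333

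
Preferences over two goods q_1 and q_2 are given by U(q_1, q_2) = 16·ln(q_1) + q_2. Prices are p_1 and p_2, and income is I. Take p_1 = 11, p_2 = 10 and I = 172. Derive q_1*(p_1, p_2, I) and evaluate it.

Set MRS = p_1/p_2: (16/q_1)/1 = p_1/p_2.
So q_1*(p_1,p_2) = 16·p_2/p_1, independent of income; and q_2* = (I − 16·p_2)/p_2.
At the given prices: q_1* = 16·10/11 = 14.5455.

q_1* = 14.5455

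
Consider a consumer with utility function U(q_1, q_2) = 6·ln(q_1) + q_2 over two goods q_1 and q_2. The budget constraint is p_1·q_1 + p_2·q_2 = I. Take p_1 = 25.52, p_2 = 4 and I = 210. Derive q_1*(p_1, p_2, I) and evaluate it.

So q_1*(p_1,p_2) = 6·p_2/p_1, independent of income; and q_2* = (I − 6·p_2)/p_2.
At the given prices: q_1* = 6·4/25.52 = 0.9404.

q_1* = 0.9404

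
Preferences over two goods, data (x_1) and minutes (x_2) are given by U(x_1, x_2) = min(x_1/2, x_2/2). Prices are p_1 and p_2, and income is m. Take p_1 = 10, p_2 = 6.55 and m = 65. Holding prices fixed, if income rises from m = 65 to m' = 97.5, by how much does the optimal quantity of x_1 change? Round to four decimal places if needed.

Δx_1* = 1.9637

With perfect complements, no substitution: consume in ratio x_1:x_2 = 2:2.
Budget: p_1·x_1 + p_2·x_1 = m, so (2·p_1 + 2·p_2)·x_1 = 2·m.
Demand: x_1*(p_1,p_2,m) = 2·m/(2·p_1 + 2·p_2), x_2* = 2·m/(2·p_1 + 2·p_2).
Here 2·10 + 2·6.55 = 33.1, giving x_1* = 3.9275.
At m' = 97.5: x_1* = 5.8912. Change: 5.8912 − 3.9275 = 1.9637.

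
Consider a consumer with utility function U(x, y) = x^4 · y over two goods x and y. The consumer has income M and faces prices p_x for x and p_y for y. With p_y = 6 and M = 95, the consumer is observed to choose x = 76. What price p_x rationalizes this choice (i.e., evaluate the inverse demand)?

Tangency: MRS = 4·y/x = p_x/p_y.
Rearranging, p_y·y = (1/4)·p_x·x. Substituting into the budget gives p_x·x·(1 + (1/4)) = M.
Demand: x*(p_x,p_y,M) = 0.8·M/p_x and y* = 0.2·M/p_y.
Set x* = 76 in the demand function and solve for p_x: p_x = 1.

p_x = 1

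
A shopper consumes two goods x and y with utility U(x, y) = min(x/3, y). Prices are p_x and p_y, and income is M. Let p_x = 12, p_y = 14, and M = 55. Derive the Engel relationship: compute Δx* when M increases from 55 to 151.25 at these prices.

Leontief preferences: the optimum is at the kink where x/3 = y/1, i.e. y = (1/3)·x.
Budget: p_x·x + p_y·(1/3)·x = M, so (3·p_x + p_y)·x = 3·M.
Demand: x*(p_x,p_y,M) = 3·M/(3·p_x + p_y), y* = M/(3·p_x + p_y).
Here 3·12 + 14 = 50, giving x* = 3.3.
At M' = 151.25: x* = 9.075. Change: 9.075 − 3.3 = 5.775.

Δx* = 5.775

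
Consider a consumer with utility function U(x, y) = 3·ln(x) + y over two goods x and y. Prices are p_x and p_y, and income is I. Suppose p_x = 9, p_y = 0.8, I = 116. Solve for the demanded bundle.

x* = 0.2667, y* = 142

Set MRS = p_x/p_y: (3/x)/1 = p_x/p_y.
So x*(p_x,p_y) = 3·p_y/p_x, independent of income; and y* = (I − 3·p_y)/p_y.
At the given prices: x* = 3·0.8/9 = 0.2667, and y* = 142.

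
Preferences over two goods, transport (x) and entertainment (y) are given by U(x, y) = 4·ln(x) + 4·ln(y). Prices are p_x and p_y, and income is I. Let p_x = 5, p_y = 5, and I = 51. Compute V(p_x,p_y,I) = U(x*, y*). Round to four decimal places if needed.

The MRS is y/x. Set MRS = p_x/p_y.
So 4·p_y·y = 4·p_x·x; combined with the budget, a share 0.5 of income goes to x.
Demand: x*(p_x,p_y,I) = 0.5·I/p_x and y* = 0.5·I/p_y.
At p_x=5, p_y=5, I=51: x* = 0.5·51/5 = 5.1, y* = 5.1.
Utility at the optimum: U(5.1, 5.1) = 13.0339.

V = 13.0339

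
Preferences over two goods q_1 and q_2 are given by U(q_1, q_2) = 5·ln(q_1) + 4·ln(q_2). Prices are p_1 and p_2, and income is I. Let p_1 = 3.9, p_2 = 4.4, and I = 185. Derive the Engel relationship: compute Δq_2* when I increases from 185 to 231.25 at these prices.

Δq_2* = 4.6717

MU_q_1/MU_q_2 = (5·q_2)/(4·q_1); tangency sets this equal to p_1/p_2.
Rearranging, p_2·q_2 = (4/5)·p_1·q_1. Substituting into the budget gives p_1·q_1·(1 + (4/5)) = I.
Demand: q_1*(p_1,p_2,I) = 5/9·I/p_1 and q_2* = 4/9·I/p_2.
At p_1=3.9, p_2=4.4, I=185: q_2* = 4/9·185/4.4 = 18.6869.
At I' = 231.25: q_2* = 23.3586. Change: 23.3586 − 18.6869 = 4.6717.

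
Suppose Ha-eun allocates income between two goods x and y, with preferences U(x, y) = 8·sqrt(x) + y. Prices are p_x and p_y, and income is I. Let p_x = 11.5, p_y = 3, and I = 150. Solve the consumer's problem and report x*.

Utility is quasi-linear in y; the FOC for x is 4/√x = p_x/p_y.
Thus x* = (4·p_y/p_x)² — independent of I — with the rest of income spent on y.
Plugging in: x* = (4·3/11.5)² = 1.0888.

x* = 1.0888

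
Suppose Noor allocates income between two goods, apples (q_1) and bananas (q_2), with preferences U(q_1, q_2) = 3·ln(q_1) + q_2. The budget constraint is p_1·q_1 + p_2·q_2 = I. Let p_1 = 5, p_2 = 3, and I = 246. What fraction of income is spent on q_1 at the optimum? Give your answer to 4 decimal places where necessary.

Set MRS = p_1/p_2: (3/q_1)/1 = p_1/p_2.
So q_1*(p_1,p_2) = 3·p_2/p_1, independent of income; and q_2* = (I − 3·p_2)/p_2.
At the given prices: q_1* = 3·3/5 = 1.8, and q_2* = 79.
Expenditure on q_1: 5·1.8 = 9; share = 0.0366.

share on q_1 = 0.0366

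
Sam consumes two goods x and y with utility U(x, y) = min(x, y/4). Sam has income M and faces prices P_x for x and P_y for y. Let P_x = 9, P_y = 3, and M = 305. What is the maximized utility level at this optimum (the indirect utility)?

V = 14.5238

Demand: x*(P_x,P_y,M) = M/(P_x + 4·P_y), y* = 4·M/(P_x + 4·P_y).
Here 9 + 4·3 = 21, giving x* = 14.5238 and y* = 58.0952.
Utility at the optimum: U(14.5238, 58.0952) = 14.5238.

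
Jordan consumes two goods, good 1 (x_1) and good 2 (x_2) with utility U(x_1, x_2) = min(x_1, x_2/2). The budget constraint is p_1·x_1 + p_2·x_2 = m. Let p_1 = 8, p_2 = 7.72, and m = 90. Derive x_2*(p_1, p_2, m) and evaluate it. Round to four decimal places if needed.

With perfect complements, no substitution: consume in ratio x_1:x_2 = 1:2.
Budget: p_1·x_1 + p_2·2·x_1 = m, so (p_1 + 2·p_2)·x_1 = m.
Demand: x_1*(p_1,p_2,m) = m/(p_1 + 2·p_2), x_2* = 2·m/(p_1 + 2·p_2).
Here 8 + 2·7.72 = 23.44, giving x_2* = 7.6792.

x_2* = 7.6792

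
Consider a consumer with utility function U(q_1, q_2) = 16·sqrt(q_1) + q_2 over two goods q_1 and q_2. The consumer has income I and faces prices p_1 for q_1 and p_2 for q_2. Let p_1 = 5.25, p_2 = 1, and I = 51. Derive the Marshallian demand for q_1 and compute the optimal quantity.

q_1* = 2.322

MU_q_1 = 8/√q_1, MU_q_2 = 1. Tangency: 8/√q_1 = p_1/p_2.
Solve: √q_1 = 8·p_2/p_1, so q_1*(p_1,p_2) = (8·p_2/p_1)², and q_2* = (I − p_1·q_1*)/p_2.
Plugging in: q_1* = (8·1/5.25)² = 2.322.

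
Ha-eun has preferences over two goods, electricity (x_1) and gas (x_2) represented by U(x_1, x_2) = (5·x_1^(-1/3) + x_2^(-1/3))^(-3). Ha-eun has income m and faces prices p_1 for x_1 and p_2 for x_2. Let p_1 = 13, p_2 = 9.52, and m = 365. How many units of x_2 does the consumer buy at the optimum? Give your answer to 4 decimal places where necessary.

x_2* = 8.3086

MU_x_1 ∝ 5·x_1^(-4/3), MU_x_2 ∝ x_2^(-4/3), so MRS = 5·(x_2/x_1)^(4/3) = p_1/p_2.
Solve for the ratio: x_2/x_1 = [(1/5)·p_1/p_2]^(0.75).
Substitute x_2 = (x_2/x_1)·x_1 into the budget: x_1* = m/(p_1 + p_2·(x_2/x_1)).
Numerically x_2/x_1 = 0.377792, so x_1* = 365/(13 + 9.52·0.377792) = 21.9925 and x_2* = 0.377792·21.9925 = 8.3086.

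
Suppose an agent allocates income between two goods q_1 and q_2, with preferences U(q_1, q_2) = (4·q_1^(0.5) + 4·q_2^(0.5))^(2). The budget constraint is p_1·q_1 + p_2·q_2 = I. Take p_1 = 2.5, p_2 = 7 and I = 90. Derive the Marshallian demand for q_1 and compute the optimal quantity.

MRS = MU_q_1/MU_q_2 = (q_2/q_1)^(0.5). Set equal to p_1/p_2.
Hence q_2/q_1 = (p_1/p_2)^(1/(0.5)), i.e. raised to the 2 power.
Substitute q_2 = (q_2/q_1)·q_1 into the budget: q_1* = I/(p_1 + p_2·(q_2/q_1)).
Numerically q_2/q_1 = 0.127551, so q_1* = 90/(2.5 + 7·0.127551) = 26.5263.

q_1* = 26.5263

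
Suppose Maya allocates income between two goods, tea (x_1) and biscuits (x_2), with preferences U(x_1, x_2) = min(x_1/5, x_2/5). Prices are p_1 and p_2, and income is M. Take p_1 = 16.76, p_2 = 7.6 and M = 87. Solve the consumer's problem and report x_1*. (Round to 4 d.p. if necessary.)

x_1* = 3.5714

Demand: x_1*(p_1,p_2,M) = 5·M/(5·p_1 + 5·p_2), x_2* = 5·M/(5·p_1 + 5·p_2).
Here 5·16.76 + 5·7.6 = 121.8, giving x_1* = 3.5714.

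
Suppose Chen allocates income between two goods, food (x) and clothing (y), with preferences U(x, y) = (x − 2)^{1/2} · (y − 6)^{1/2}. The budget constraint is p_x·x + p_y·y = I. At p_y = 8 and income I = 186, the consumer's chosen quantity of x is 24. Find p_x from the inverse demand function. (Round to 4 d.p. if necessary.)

p_x = 3

This is Cobb-Douglas in (x−2, y−6): tangency gives 0.5·p_y·(y−6) = 0.5·p_x·(x−2).
Substituting into the budget: x* = 2 + 0.5·(I − 2·p_x − 6·p_y)/p_x, and y* = 6 + 0.5·(…)/p_y.
Set x* = 24 in the demand function and solve for p_x: p_x = 3.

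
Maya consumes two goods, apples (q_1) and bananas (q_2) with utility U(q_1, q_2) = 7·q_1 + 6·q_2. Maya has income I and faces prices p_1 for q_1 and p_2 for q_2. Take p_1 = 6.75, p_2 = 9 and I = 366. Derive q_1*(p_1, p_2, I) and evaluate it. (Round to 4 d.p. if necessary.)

q_1 gives more utility per dollar, so spend all income on q_1: q_1* = I/p_1, q_2* = 0.
Numerically: q_1* = 54.2222, q_2* = 0.

q_1* = 54.2222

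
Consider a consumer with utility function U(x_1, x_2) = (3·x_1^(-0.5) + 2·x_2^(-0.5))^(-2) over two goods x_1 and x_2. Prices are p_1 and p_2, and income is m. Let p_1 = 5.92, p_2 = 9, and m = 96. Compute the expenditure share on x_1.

MU_x_1 ∝ 3·x_1^(-1.5), MU_x_2 ∝ 2·x_2^(-1.5), so MRS = (3/2)·(x_2/x_1)^(1.5) = p_1/p_2.
Solve for the ratio: x_2/x_1 = [(2/3)·p_1/p_2]^(2/3).
Substitute x_2 = (x_2/x_1)·x_1 into the budget: x_1* = m/(p_1 + p_2·(x_2/x_1)).
Numerically x_2/x_1 = 0.577199, so x_1* = 96/(5.92 + 9·0.577199) = 8.6371 and x_2* = 0.577199·8.6371 = 4.9853.
Expenditure on x_1: 5.92·8.6371 = 51.1319; share = 0.5326.

share on x_1 = 0.5326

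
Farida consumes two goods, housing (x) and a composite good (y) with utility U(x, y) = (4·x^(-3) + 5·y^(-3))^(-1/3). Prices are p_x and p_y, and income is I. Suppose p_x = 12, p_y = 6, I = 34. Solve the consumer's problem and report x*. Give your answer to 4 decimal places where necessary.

From the CES first-order condition, (4/5)·(y/x)^(4) = p_x/p_y.
Hence y/x = ((5/4)·p_x/p_y)^(1/(4)), i.e. raised to the 0.25 power.
With the ratio pinned down, the budget gives x* = I/(p_x + p_y·(y/x)) and y* = (y/x)·x*.
Numerically y/x = 1.257433, so x* = 34/(12 + 6·1.257433) = 1.7396.

x* = 1.7396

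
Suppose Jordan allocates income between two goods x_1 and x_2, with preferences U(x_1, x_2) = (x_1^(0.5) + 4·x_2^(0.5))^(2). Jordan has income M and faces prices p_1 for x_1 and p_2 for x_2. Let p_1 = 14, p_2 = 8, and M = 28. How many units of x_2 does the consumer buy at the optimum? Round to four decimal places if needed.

x_2* = 3.3793

From the CES first-order condition, (1/4)·(x_2/x_1)^(0.5) = p_1/p_2.
Solve for the ratio: x_2/x_1 = [4·p_1/p_2]^(2).
With the ratio pinned down, the budget gives x_1* = M/(p_1 + p_2·(x_2/x_1)) and x_2* = (x_2/x_1)·x_1*.
Numerically x_2/x_1 = 49, so x_1* = 28/(14 + 8·49) = 0.069 and x_2* = 49·0.069 = 3.3793.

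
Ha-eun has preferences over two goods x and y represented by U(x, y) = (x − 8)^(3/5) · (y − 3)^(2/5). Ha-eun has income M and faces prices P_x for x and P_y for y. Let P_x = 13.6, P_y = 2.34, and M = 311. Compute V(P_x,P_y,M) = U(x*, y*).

This is Cobb-Douglas in (x−8, y−3): tangency gives 0.6·P_y·(y−3) = 0.4·P_x·(x−8).
Substituting into the budget: x* = 8 + 0.6·(M − 8·P_x − 3·P_y)/P_x, and y* = 3 + 0.4·(…)/P_y.
Discretionary income = 311 − 8·13.6 − 3·2.34 = 195.18; x* = 8 + 0.6·195.18/13.6 = 16.6109; y* = 3 + 0.4·195.18/2.34 = 36.3641.
Utility at the optimum: U(16.6109, 36.3641) = 14.8027.

V = 14.8027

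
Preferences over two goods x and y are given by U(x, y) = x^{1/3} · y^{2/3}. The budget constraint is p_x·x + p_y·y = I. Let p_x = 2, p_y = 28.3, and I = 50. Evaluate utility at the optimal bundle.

The MRS is (1/2)·y/x. Set MRS = p_x/p_y.
Rearranging, p_y·y = 2·p_x·x. Substituting into the budget gives p_x·x·(1 + 2) = I.
Demand: x*(p_x,p_y,I) = 1/3·I/p_x and y* = 2/3·I/p_y.
At p_x=2, p_y=28.3, I=50: x* = 1/3·50/2 = 8.3333, y* = 1.1779.
Utility at the optimum: U(8.3333, 1.1779) = 2.2612.

V = 2.2612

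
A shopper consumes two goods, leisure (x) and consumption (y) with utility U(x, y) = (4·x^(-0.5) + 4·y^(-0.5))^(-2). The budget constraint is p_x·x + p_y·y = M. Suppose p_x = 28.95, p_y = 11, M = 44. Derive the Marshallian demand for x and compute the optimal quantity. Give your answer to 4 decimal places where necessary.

MU_x ∝ 4·x^(-1.5), MU_y ∝ 4·y^(-1.5), so MRS = (y/x)^(1.5) = p_x/p_y.
Solve for the ratio: y/x = [p_x/p_y]^(2/3).
With the ratio pinned down, the budget gives x* = M/(p_x + p_y·(y/x)) and y* = (y/x)·x*.
Numerically y/x = 1.906209, so x* = 44/(28.95 + 11·1.906209) = 0.8814.

x* = 0.8814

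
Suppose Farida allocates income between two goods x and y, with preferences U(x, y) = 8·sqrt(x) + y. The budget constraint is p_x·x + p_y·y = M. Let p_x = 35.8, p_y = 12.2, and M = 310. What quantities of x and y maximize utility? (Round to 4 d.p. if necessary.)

Solve: √x = 4·p_y/p_x, so x*(p_x,p_y) = (4·p_y/p_x)², and y* = (M − p_x·x*)/p_y.
Plugging in: x* = (4·12.2/35.8)² = 1.8581, y* = 19.9573.

x* = 1.8581, y* = 19.9573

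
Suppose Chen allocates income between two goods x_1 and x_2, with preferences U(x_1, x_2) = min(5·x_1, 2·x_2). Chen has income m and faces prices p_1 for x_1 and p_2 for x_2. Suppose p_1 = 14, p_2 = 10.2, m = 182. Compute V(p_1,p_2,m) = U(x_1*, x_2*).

V = 23.038

Leontief preferences: the optimum is at the kink where x_1/2 = x_2/5, i.e. x_2 = (5/2)·x_1.
Budget: p_1·x_1 + p_2·(5/2)·x_1 = m, so (2·p_1 + 5·p_2)·x_1 = 2·m.
Demand: x_1*(p_1,p_2,m) = 2·m/(2·p_1 + 5·p_2), x_2* = 5·m/(2·p_1 + 5·p_2).
Here 2·14 + 5·10.2 = 79, giving x_1* = 4.6076 and x_2* = 11.519.
Utility at the optimum: U(4.6076, 11.519) = 23.038.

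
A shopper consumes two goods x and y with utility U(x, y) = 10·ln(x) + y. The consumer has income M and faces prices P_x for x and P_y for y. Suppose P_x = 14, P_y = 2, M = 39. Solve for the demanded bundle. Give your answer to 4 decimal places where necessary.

So x*(P_x,P_y) = 10·P_y/P_x, independent of income; and y* = (M − 10·P_y)/P_y.
At the given prices: x* = 10·2/14 = 1.4286, and y* = 9.5.

x* = 1.4286, y* = 9.5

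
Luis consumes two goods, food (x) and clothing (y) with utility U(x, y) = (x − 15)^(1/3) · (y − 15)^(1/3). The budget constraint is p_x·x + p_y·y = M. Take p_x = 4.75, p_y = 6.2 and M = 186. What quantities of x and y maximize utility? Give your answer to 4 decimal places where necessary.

x* = 17.2895, y* = 16.754

Let x' = x−15, y' = y−15. MRS = y'/x' = p_x/p_y.
Substituting into the budget: x* = 15 + 0.5·(M − 15·p_x − 15·p_y)/p_x, and y* = 15 + 0.5·(…)/p_y.
Discretionary income = 186 − 15·4.75 − 15·6.2 = 21.75; x* = 15 + 0.5·21.75/4.75 = 17.2895; y* = 15 + 0.5·21.75/6.2 = 16.754.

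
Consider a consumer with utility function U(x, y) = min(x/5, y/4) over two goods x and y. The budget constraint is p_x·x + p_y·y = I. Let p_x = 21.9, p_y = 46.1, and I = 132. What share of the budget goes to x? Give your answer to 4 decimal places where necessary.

share on x = 0.3726

With perfect complements, no substitution: consume in ratio x:y = 5:4.
Budget: p_x·x + p_y·(4/5)·x = I, so (5·p_x + 4·p_y)·x = 5·I.
Demand: x*(p_x,p_y,I) = 5·I/(5·p_x + 4·p_y), y* = 4·I/(5·p_x + 4·p_y).
Here 5·21.9 + 4·46.1 = 293.9, giving x* = 2.2457 and y* = 1.7965.
Expenditure on x: 21.9·2.2457 = 49.18; share = 0.3726.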